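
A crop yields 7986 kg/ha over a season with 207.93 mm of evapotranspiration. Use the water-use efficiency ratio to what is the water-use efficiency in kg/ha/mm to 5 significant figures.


Approach: apply the water-use efficiency ratio, WUE = yield/ET.
WUE = 7986 / 207.93 = 38.407 kg/ha/mm
Therefore the water-use efficiency = 38.407 kg/ha/mm.


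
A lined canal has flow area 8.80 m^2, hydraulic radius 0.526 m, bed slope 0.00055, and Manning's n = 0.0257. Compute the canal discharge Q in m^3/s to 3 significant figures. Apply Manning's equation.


Approach: apply Manning's equation, Q = (1/n)*A*R^(2/3)*S^(1/2).
Q = (1/0.0257) * 8.80 * 0.526^(2/3) * 0.00055^(1/2) = 5.23 m^3/s
Therefore the canal discharge Q = 5.23 m^3/s.


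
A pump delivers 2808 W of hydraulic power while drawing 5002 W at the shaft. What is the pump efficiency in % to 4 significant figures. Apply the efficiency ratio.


Approach: apply the efficiency ratio, eta = (P_out/P_in)*100.
eta = (2808 / 5002) * 100 = 56.14 %
Therefore the pump efficiency = 56.14 %.


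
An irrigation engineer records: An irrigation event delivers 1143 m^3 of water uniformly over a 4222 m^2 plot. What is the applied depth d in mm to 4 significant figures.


Approach: apply depth from volume over area, d = (V/A)*1000.
d = (1143 / 4222) * 1000 = 270.7 mm
Therefore the applied depth d = 270.7 mm.


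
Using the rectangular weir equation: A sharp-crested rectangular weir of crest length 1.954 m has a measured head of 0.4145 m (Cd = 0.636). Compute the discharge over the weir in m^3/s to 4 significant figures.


Approach: apply the rectangular weir equation, Q = (2/3)*Cd*L*sqrt(2g)*H^1.5.
Q = (2/3)*0.636*1.954*sqrt(2*9.81)*0.4145^1.5 = 0.9793 m^3/s
Therefore the discharge over the weir = 0.9793 m^3/s.


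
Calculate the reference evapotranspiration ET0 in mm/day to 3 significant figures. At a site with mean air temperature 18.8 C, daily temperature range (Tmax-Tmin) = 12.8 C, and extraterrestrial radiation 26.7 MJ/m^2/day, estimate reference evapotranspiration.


Approach: apply the Hargreaves-Samani method, ET0 = 0.0023*(Tmean+17.8)*sqrt(Tmax-Tmin)*0.408*Ra.
ET0 = 0.0023*(18.8+17.8)*sqrt(12.8)*0.408*26.7 = 3.28 mm/day
Therefore the reference evapotranspiration ET0 = 3.28 mm/day.


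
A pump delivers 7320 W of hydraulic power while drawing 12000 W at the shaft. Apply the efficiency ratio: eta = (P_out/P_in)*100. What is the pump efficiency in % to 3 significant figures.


eta = (7320 / 12000) * 100 = 61.0 %
Therefore the pump efficiency = 61.0 %.


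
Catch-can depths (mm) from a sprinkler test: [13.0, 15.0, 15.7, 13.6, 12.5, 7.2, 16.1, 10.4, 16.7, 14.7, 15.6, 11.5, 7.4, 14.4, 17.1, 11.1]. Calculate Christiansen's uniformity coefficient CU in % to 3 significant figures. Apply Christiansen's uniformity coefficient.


Approach: apply Christiansen's uniformity coefficient, CU = (1 - mean_abs_deviation/mean)*100.
mean = 13.250 mm
mean |d_i - mean| = 2.4562 mm
CU = (1 - 2.4562/13.250)*100 = 81.5 %
Therefore Christiansen's uniformity coefficient CU = 81.5 %.


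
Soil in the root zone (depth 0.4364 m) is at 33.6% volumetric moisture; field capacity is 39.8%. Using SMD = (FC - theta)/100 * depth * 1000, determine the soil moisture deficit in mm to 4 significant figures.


SMD = (39.8 - 33.6)/100 * 0.4364 * 1000 = 27.06 mm
Therefore the soil moisture deficit = 27.06 mm.


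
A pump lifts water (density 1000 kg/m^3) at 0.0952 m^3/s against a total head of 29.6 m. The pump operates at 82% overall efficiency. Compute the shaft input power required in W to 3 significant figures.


Approach: apply hydraulic power then efficiency conversion, P = rho*g*Q*H; P_in = P/eta.
Step 1 — hydraulic power (P = rho*g*Q*H):
  P = 1000 * 9.81 * 0.0952 * 29.6 = 27644 W
Step 2 — input power: P_in = P/eta = 27644 / 0.82 = 33700 W
Therefore the shaft input power required = 33700 W.


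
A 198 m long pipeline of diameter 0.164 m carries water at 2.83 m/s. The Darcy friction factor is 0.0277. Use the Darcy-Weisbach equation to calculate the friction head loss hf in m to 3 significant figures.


Approach: apply the Darcy-Weisbach equation, hf = f*(L/D)*(v^2/(2g)).
hf = 0.0277 * (198/0.164) * (2.83^2 / (2*9.81))
hf = 13.7 m
Therefore the friction head loss hf = 13.7 m.


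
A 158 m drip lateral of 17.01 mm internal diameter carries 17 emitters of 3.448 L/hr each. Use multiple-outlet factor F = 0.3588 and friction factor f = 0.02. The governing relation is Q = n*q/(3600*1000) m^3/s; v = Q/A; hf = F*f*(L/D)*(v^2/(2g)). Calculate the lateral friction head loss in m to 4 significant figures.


Q = 17*3.448/(3600*1000) = 1.62822e-05 m^3/s
A = pi*(17.01e-3/2)^2 = 2.27247e-04 m^2, so v = Q/A = 0.0716498 m/s
hf = 0.3588*0.02*(158/0.01701)*(0.0716498^2/(2*9.81)) = 0.01744 m
Therefore the lateral friction head loss = 0.01744 m.


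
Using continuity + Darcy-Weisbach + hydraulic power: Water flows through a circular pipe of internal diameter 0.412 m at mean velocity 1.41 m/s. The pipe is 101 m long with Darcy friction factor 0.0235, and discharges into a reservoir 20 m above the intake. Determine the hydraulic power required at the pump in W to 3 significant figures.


Approach: apply continuity + Darcy-Weisbach + hydraulic power, Q = A*v; hf = f*(L/D)*(v^2/(2g)); H = static + hf; P = rho*g*Q*H.
Step 1 — flow rate (continuity, Q = A*v):
  A = pi*(0.412/2)^2 = 0.13332 m^2
  Q = 0.13332 * 1.41 = 0.18798 m^3/s
Step 2 — friction head loss (Darcy-Weisbach):
  hf = 0.0235 * (101/0.412) * (1.41^2 / (2*9.81))
  hf = 0.58376 m
Step 3 — total head: H = 20 + 0.58376 = 20.584 m
Step 4 — hydraulic power (P = rho*g*Q*H):
  P = 1000 * 9.81 * 0.18798 * 20.584 = 38000 W
Therefore the hydraulic power required at the pump = 38000 W.


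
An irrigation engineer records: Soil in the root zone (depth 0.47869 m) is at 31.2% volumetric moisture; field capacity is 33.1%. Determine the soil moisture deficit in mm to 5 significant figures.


Approach: apply the soil moisture deficit relation, SMD = (FC - theta)/100 * depth * 1000.
SMD = (33.1 - 31.2)/100 * 0.47869 * 1000 = 9.0951 mm
Therefore the soil moisture deficit = 9.0951 mm.


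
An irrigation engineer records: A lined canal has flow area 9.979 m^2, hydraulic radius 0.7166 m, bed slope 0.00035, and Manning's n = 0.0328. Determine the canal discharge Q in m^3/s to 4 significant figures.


Approach: apply Manning's equation, Q = (1/n)*A*R^(2/3)*S^(1/2).
Q = (1/0.0328) * 9.979 * 0.7166^(2/3) * 0.00035^(1/2) = 4.558 m^3/s
Therefore the canal discharge Q = 4.558 m^3/s.


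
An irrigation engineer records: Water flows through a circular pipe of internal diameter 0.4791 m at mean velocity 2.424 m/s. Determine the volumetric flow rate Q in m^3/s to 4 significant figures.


Approach: apply the continuity equation for pipe flow, Q = A * v with A = pi*(D/2)^2.
A = pi*(0.4791/2)^2 = 0.180278 m^2
Q = 0.180278 * 2.424 = 0.4370 m^3/s
Therefore the volumetric flow rate Q = 0.4370 m^3/s.


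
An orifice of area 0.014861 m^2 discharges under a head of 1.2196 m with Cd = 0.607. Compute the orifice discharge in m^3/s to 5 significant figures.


Approach: apply the orifice equation, Q = Cd*A*sqrt(2*g*h).
Q = 0.607 * 0.014861 * sqrt(2*9.81*1.2196) = 0.044126 m^3/s
Therefore the orifice discharge = 0.044126 m^3/s.


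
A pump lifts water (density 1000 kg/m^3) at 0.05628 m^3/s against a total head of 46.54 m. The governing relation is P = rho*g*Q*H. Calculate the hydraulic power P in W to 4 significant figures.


P = 1000 * 9.81 * 0.05628 * 46.54 = 25700 W
Therefore the hydraulic power P = 25700 W.


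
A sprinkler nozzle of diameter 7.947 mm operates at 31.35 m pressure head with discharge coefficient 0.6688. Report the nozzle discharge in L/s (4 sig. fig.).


Approach: apply the orifice equation, Q = Cd*A*sqrt(2*g*h), A = pi*(d/2)^2.
A = pi*(7.947e-3/2)^2 = 4.96017e-05 m^2
Q = 0.6688 * 4.96017e-05 * sqrt(2*9.81*31.35) * 1000 = 0.8227 L/s
Therefore the nozzle discharge = 0.8227 L/s.


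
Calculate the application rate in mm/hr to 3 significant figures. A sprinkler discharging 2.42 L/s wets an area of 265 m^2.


Approach: apply the application rate relation, rate = (Q/A)*3600.
rate = (2.42 / 265) * 3600 = 32.9 mm/hr
Therefore the application rate = 32.9 mm/hr.


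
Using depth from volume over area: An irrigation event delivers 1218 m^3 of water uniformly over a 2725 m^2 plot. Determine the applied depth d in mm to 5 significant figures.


Approach: apply depth from volume over area, d = (V/A)*1000.
d = (1218 / 2725) * 1000 = 446.97 mm
Therefore the applied depth d = 446.97 mm.


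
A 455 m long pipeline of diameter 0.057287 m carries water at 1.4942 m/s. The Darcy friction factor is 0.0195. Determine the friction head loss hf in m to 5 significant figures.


Approach: apply the Darcy-Weisbach equation, hf = f*(L/D)*(v^2/(2g)).
hf = 0.0195 * (455/0.057287) * (1.4942^2 / (2*9.81))
hf = 17.624 m
Therefore the friction head loss hf = 17.624 m.


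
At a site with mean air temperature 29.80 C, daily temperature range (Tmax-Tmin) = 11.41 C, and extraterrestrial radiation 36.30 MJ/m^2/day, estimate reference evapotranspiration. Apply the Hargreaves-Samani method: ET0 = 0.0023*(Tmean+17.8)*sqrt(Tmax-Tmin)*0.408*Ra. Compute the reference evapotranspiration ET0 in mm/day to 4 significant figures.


ET0 = 0.0023*(29.80+17.8)*sqrt(11.41)*0.408*36.30 = 5.477 mm/day
Therefore the reference evapotranspiration ET0 = 5.477 mm/day.


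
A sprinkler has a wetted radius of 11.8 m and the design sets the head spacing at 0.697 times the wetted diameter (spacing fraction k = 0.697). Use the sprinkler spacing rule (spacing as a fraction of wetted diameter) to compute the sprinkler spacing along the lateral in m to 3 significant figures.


Approach: apply the sprinkler spacing rule (spacing as a fraction of wetted diameter), S = k*(2*R).
S = 0.697 * (2 * 11.8) = 16.4 m
Therefore the sprinkler spacing along the lateral = 16.4 m.


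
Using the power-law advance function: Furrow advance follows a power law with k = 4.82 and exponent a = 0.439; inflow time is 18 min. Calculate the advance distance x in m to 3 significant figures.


Approach: apply the power-law advance function, x = k*t^a.
x = 4.82 * 18^0.439 = 17.1 m
Therefore the advance distance x = 17.1 m.


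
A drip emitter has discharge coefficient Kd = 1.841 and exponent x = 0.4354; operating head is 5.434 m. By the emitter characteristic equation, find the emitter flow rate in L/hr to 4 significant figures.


Approach: apply the emitter characteristic equation, q = Kd * h^x.
q = 1.841 * 5.434^0.4354 = 3.847 L/hr
Therefore the emitter flow rate = 3.847 L/hr.


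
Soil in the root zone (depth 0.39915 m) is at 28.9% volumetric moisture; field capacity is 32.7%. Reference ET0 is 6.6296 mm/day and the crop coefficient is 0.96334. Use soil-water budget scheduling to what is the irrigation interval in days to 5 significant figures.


Approach: apply soil-water budget scheduling, SMD = (FC-theta)/100*depth*1000; ETc = ET0*Kc; interval = SMD/ETc.
Step 1 — soil moisture deficit:
  SMD = (32.7 - 28.9)/100 * 0.39915 * 1000 = 15.16770 mm
Step 2 — daily crop ET (ETc = ET0*Kc):
  ETc = 6.6296 * 0.96334 = 6.386559 mm/day
Step 3 — irrigation interval (SMD/ETc):
  interval = 15.16770 / 6.386559 = 2.3749 days
Therefore the irrigation interval = 2.3749 days.


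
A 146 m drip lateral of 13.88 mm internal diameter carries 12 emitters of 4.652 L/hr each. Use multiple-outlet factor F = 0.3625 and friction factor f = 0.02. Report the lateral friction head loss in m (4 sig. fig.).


Approach: apply Darcy-Weisbach with the multiple-outlet F-factor, Q = n*q/(3600*1000) m^3/s; v = Q/A; hf = F*f*(L/D)*(v^2/(2g)).
Q = 12*4.652/(3600*1000) = 1.55067e-05 m^3/s
A = pi*(13.88e-3/2)^2 = 1.51310e-04 m^2, so v = Q/A = 0.102482 m/s
hf = 0.3625*0.02*(146/0.01388)*(0.102482^2/(2*9.81)) = 0.04082 m
Therefore the lateral friction head loss = 0.04082 m.


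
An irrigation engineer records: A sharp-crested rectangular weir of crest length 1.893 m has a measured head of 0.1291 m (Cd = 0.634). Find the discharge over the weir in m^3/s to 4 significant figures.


Approach: apply the rectangular weir equation, Q = (2/3)*Cd*L*sqrt(2g)*H^1.5.
Q = (2/3)*0.634*1.893*sqrt(2*9.81)*0.1291^1.5 = 0.1644 m^3/s
Therefore the discharge over the weir = 0.1644 m^3/s.


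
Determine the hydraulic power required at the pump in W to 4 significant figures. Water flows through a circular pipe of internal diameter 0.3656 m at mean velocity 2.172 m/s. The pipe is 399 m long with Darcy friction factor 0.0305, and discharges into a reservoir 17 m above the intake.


Approach: apply continuity + Darcy-Weisbach + hydraulic power, Q = A*v; hf = f*(L/D)*(v^2/(2g)); H = static + hf; P = rho*g*Q*H.
Step 1 — flow rate (continuity, Q = A*v):
  A = pi*(0.3656/2)^2 = 0.104979 m^2
  Q = 0.104979 * 2.172 = 0.228014 m^3/s
Step 2 — friction head loss (Darcy-Weisbach):
  hf = 0.0305 * (399/0.3656) * (2.172^2 / (2*9.81))
  hf = 8.00363 m
Step 3 — total head: H = 17 + 8.00363 = 25.0036 m
Step 4 — hydraulic power (P = rho*g*Q*H):
  P = 1000 * 9.81 * 0.228014 * 25.0036 = 55930 W
Therefore the hydraulic power required at the pump = 55930 W.


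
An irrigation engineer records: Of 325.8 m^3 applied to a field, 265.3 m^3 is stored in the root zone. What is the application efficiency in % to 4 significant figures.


Approach: apply the application efficiency ratio, Ea = (stored/applied)*100.
Ea = (265.3/325.8)*100 = 81.43 %
Therefore the application efficiency = 81.43 %.


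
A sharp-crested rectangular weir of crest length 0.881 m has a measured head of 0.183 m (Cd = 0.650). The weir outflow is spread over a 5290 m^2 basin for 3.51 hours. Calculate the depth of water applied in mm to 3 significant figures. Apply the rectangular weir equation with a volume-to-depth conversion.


Approach: apply the rectangular weir equation with a volume-to-depth conversion, Q = (2/3)*Cd*L*sqrt(2g)*H^1.5; d = Q*t/A * 1000.
Step 1 — weir discharge:
  Q = (2/3)*0.650*0.881*sqrt(2*9.81)*0.183^1.5 = 0.13238 m^3/s
Step 2 — volume: V = 0.13238 * 3.51*3600 = 1672.8 m^3
Step 3 — depth: d = V/A * 1000 = 1672.8/5290 * 1000 = 316 mm
Therefore the depth of water applied = 316 mm.


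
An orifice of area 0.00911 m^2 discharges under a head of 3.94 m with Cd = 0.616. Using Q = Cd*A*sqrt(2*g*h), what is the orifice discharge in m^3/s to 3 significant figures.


Q = 0.616 * 0.00911 * sqrt(2*9.81*3.94) = 0.0493 m^3/s
Therefore the orifice discharge = 0.0493 m^3/s.


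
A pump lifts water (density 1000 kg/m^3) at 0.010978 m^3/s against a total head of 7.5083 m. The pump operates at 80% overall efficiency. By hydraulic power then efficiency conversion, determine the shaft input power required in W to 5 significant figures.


Approach: apply hydraulic power then efficiency conversion, P = rho*g*Q*H; P_in = P/eta.
Step 1 — hydraulic power (P = rho*g*Q*H):
  P = 1000 * 9.81 * 0.010978 * 7.5083 = 808.6002 W
Step 2 — input power: P_in = P/eta = 808.6002 / 0.8 = 1010.8 W
Therefore the shaft input power required = 1010.8 W.


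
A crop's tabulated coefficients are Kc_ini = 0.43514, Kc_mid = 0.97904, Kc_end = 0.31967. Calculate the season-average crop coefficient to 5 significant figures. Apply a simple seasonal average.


Approach: apply a simple seasonal average, Kc_avg = (Kc_ini + Kc_mid + Kc_end)/3.
Kc_avg = (0.43514 + 0.97904 + 0.31967)/3 = 0.57795
Therefore the season-average crop coefficient = 0.57795.


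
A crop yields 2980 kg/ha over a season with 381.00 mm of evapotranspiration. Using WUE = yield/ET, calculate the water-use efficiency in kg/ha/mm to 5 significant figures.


WUE = 2980 / 381.00 = 7.8215 kg/ha/mm
Therefore the water-use efficiency = 7.8215 kg/ha/mm.


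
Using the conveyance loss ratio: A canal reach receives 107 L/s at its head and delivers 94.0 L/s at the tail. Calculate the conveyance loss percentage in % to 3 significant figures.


Approach: apply the conveyance loss ratio, loss% = ((Q_head - Q_tail)/Q_head)*100.
loss = ((107 - 94.0)/107)*100 = 12.1 %
Therefore the conveyance loss percentage = 12.1 %.


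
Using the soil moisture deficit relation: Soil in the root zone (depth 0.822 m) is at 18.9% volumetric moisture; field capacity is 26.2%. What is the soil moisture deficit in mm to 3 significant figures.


Approach: apply the soil moisture deficit relation, SMD = (FC - theta)/100 * depth * 1000.
SMD = (26.2 - 18.9)/100 * 0.822 * 1000 = 60.0 mm
Therefore the soil moisture deficit = 60.0 mm.


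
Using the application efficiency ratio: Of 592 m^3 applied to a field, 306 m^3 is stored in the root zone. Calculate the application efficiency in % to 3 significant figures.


Approach: apply the application efficiency ratio, Ea = (stored/applied)*100.
Ea = (306/592)*100 = 51.7 %
Therefore the application efficiency = 51.7 %.


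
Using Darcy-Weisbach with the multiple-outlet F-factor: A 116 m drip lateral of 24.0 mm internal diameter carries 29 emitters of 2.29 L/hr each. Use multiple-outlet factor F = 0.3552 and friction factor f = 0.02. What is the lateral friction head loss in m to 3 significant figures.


Approach: apply Darcy-Weisbach with the multiple-outlet F-factor, Q = n*q/(3600*1000) m^3/s; v = Q/A; hf = F*f*(L/D)*(v^2/(2g)).
Q = 29*2.29/(3600*1000) = 1.8447e-05 m^3/s
A = pi*(24.0e-3/2)^2 = 4.5239e-04 m^2, so v = Q/A = 0.040777 m/s
hf = 0.3552*0.02*(116/0.0240)*(0.040777^2/(2*9.81)) = 0.00291 m
Therefore the lateral friction head loss = 0.00291 m.


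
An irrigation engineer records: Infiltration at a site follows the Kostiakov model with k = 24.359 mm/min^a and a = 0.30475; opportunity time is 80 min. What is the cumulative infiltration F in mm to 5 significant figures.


Approach: apply the Kostiakov infiltration equation, F = k*t^a.
F = 24.359 * 80^0.30475 = 92.603 mm
Therefore the cumulative infiltration F = 92.603 mm.


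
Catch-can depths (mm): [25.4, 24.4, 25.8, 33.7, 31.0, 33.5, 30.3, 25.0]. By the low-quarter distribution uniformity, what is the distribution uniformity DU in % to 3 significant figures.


Approach: apply the low-quarter distribution uniformity, DU = (mean of lowest quarter of readings / overall mean)*100.
sorted lowest 2 of 8: [24.4, 25.0] -> mean = 24.700 mm
overall mean = 28.637 mm
DU = (24.700/28.637)*100 = 86.3 %
Therefore the distribution uniformity DU = 86.3 %.


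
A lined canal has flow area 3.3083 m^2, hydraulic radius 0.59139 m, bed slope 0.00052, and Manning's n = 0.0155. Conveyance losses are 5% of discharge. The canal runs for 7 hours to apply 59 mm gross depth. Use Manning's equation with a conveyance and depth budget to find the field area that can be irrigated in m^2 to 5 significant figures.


Approach: apply Manning's equation with a conveyance and depth budget, Q = (1/n)*A*R^(2/3)*S^(1/2); Q_field = Q*(1-loss); Area = Q_field*t/(d/1000).
Step 1 — canal discharge (Manning's equation):
  Q = (1/0.0155) * 3.3083 * 0.59139^(2/3) * 0.00052^(1/2) = 3.429184 m^3/s
Step 2 — delivered flow: Q_field = 3.429184*(1 - 5/100) = 3.257725 m^3/s
Step 3 — volume delivered: V = 3.257725 * 7*3600 = 82094.68 m^3
Step 4 — area served: A = V / (depth/1000) = 82094.68 / 0.059 = 1391400 m^2
Therefore the field area that can be irrigated = 1391400 m^2.


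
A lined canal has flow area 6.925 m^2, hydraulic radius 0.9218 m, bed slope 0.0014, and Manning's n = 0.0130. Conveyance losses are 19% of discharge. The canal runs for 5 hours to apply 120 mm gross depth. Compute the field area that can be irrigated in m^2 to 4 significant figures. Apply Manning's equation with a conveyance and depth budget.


Approach: apply Manning's equation with a conveyance and depth budget, Q = (1/n)*A*R^(2/3)*S^(1/2); Q_field = Q*(1-loss); Area = Q_field*t/(d/1000).
Step 1 — canal discharge (Manning's equation):
  Q = (1/0.0130) * 6.925 * 0.9218^(2/3) * 0.0014^(1/2) = 18.8784 m^3/s
Step 2 — delivered flow: Q_field = 18.8784*(1 - 19/100) = 15.2915 m^3/s
Step 3 — volume delivered: V = 15.2915 * 5*3600 = 275247 m^3
Step 4 — area served: A = V / (depth/1000) = 275247 / 0.12 = 2294000 m^2
Therefore the field area that can be irrigated = 2294000 m^2.


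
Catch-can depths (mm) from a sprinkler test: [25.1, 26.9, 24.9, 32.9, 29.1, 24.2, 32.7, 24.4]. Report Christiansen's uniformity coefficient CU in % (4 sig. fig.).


Approach: apply Christiansen's uniformity coefficient, CU = (1 - mean_abs_deviation/mean)*100.
mean = 27.5250 mm
mean |d_i - mean| = 3.03125 mm
CU = (1 - 3.03125/27.5250)*100 = 88.99 %
Therefore Christiansen's uniformity coefficient CU = 88.99 %.


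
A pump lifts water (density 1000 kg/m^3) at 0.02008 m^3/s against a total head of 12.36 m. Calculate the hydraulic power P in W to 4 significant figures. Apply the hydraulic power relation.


Approach: apply the hydraulic power relation, P = rho*g*Q*H.
P = 1000 * 9.81 * 0.02008 * 12.36 = 2435 W
Therefore the hydraulic power P = 2435 W.


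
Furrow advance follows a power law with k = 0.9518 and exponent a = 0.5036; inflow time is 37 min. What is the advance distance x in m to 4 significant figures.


Approach: apply the power-law advance function, x = k*t^a.
x = 0.9518 * 37^0.5036 = 5.865 m
Therefore the advance distance x = 5.865 m.


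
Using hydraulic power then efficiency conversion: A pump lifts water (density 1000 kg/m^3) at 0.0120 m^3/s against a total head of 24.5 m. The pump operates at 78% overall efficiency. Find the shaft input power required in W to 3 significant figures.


Approach: apply hydraulic power then efficiency conversion, P = rho*g*Q*H; P_in = P/eta.
Step 1 — hydraulic power (P = rho*g*Q*H):
  P = 1000 * 9.81 * 0.0120 * 24.5 = 2884.1 W
Step 2 — input power: P_in = P/eta = 2884.1 / 0.78 = 3700 W
Therefore the shaft input power required = 3700 W.


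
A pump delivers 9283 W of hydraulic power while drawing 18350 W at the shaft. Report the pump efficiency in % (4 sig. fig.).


Approach: apply the efficiency ratio, eta = (P_out/P_in)*100.
eta = (9283 / 18350) * 100 = 50.59 %
Therefore the pump efficiency = 50.59 %.


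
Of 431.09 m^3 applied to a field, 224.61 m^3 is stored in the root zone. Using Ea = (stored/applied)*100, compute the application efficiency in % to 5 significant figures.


Ea = (224.61/431.09)*100 = 52.103 %
Therefore the application efficiency = 52.103 %.


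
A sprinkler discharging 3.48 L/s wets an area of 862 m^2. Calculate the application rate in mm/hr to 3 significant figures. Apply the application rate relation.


Approach: apply the application rate relation, rate = (Q/A)*3600.
rate = (3.48 / 862) * 3600 = 14.5 mm/hr
Therefore the application rate = 14.5 mm/hr.


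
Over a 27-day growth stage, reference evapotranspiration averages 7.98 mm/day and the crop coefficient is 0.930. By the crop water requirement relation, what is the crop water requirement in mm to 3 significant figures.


Approach: apply the crop water requirement relation, CWR = ET0 * Kc * days.
CWR = 7.98 * 0.930 * 27 = 200 mm
Therefore the crop water requirement = 200 mm.


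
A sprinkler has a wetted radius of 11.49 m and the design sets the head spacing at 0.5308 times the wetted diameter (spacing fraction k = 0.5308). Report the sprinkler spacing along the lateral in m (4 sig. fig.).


Approach: apply the sprinkler spacing rule (spacing as a fraction of wetted diameter), S = k*(2*R).
S = 0.5308 * (2 * 11.49) = 12.20 m
Therefore the sprinkler spacing along the lateral = 12.20 m.


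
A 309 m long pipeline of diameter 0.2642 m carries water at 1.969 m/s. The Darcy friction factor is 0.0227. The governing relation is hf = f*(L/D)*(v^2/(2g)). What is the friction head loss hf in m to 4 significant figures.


hf = 0.0227 * (309/0.2642) * (1.969^2 / (2*9.81))
hf = 5.246 m
Therefore the friction head loss hf = 5.246 m.


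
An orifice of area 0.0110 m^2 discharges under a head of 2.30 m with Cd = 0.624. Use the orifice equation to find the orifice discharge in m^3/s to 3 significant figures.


Approach: apply the orifice equation, Q = Cd*A*sqrt(2*g*h).
Q = 0.624 * 0.0110 * sqrt(2*9.81*2.30) = 0.0461 m^3/s
Therefore the orifice discharge = 0.0461 m^3/s.


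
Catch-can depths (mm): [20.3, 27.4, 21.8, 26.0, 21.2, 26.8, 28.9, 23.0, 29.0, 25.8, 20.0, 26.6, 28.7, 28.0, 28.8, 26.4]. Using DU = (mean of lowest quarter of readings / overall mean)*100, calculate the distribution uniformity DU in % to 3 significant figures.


sorted lowest 4 of 16: [20.0, 20.3, 21.2, 21.8] -> mean = 20.825 mm
overall mean = 25.544 mm
DU = (20.825/25.544)*100 = 81.5 %
Therefore the distribution uniformity DU = 81.5 %.


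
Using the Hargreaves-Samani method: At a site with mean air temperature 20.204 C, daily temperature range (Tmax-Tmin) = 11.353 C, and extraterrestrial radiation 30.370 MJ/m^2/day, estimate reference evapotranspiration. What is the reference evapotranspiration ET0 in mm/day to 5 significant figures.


Approach: apply the Hargreaves-Samani method, ET0 = 0.0023*(Tmean+17.8)*sqrt(Tmax-Tmin)*0.408*Ra.
ET0 = 0.0023*(20.204+17.8)*sqrt(11.353)*0.408*30.370 = 3.6494 mm/day
Therefore the reference evapotranspiration ET0 = 3.6494 mm/day.


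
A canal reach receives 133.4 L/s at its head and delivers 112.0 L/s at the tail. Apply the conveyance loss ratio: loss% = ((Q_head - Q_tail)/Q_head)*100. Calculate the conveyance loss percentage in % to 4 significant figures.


loss = ((133.4 - 112.0)/133.4)*100 = 16.04 %
Therefore the conveyance loss percentage = 16.04 %.


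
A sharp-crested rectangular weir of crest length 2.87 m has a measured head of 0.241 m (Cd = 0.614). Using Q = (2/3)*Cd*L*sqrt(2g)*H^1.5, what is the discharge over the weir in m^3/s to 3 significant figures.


Q = (2/3)*0.614*2.87*sqrt(2*9.81)*0.241^1.5 = 0.616 m^3/s
Therefore the discharge over the weir = 0.616 m^3/s.


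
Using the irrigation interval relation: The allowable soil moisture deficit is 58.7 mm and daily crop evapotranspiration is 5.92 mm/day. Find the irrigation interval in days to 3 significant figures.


Approach: apply the irrigation interval relation, interval = SMD / ETc.
interval = 58.7 / 5.92 = 9.92 days
Therefore the irrigation interval = 9.92 days.


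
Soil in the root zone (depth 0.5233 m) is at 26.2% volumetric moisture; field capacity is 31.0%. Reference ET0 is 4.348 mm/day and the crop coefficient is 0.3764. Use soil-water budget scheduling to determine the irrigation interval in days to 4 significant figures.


Approach: apply soil-water budget scheduling, SMD = (FC-theta)/100*depth*1000; ETc = ET0*Kc; interval = SMD/ETc.
Step 1 — soil moisture deficit:
  SMD = (31.0 - 26.2)/100 * 0.5233 * 1000 = 25.1184 mm
Step 2 — daily crop ET (ETc = ET0*Kc):
  ETc = 4.348 * 0.3764 = 1.63659 mm/day
Step 3 — irrigation interval (SMD/ETc):
  interval = 25.1184 / 1.63659 = 15.35 days
Therefore the irrigation interval = 15.35 days.


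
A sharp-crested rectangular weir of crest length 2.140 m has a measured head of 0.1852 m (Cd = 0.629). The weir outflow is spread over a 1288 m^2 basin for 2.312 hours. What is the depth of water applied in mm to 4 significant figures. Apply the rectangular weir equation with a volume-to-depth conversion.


Approach: apply the rectangular weir equation with a volume-to-depth conversion, Q = (2/3)*Cd*L*sqrt(2g)*H^1.5; d = Q*t/A * 1000.
Step 1 — weir discharge:
  Q = (2/3)*0.629*2.140*sqrt(2*9.81)*0.1852^1.5 = 0.316799 m^3/s
Step 2 — volume: V = 0.316799 * 2.312*3600 = 2636.78 m^3
Step 3 — depth: d = V/A * 1000 = 2636.78/1288 * 1000 = 2047 mm
Therefore the depth of water applied = 2047 mm.


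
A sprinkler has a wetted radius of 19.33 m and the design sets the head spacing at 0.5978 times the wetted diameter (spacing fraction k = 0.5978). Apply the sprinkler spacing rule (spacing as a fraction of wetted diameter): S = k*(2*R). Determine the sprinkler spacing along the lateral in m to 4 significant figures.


S = 0.5978 * (2 * 19.33) = 23.11 m
Therefore the sprinkler spacing along the lateral = 23.11 m.


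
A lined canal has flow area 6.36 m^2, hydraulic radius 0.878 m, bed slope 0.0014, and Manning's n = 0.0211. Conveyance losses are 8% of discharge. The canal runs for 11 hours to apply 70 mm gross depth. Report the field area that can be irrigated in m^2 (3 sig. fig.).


Approach: apply Manning's equation with a conveyance and depth budget, Q = (1/n)*A*R^(2/3)*S^(1/2); Q_field = Q*(1-loss); Area = Q_field*t/(d/1000).
Step 1 — canal discharge (Manning's equation):
  Q = (1/0.0211) * 6.36 * 0.878^(2/3) * 0.0014^(1/2) = 10.341 m^3/s
Step 2 — delivered flow: Q_field = 10.341*(1 - 8/100) = 9.5138 m^3/s
Step 3 — volume delivered: V = 9.5138 * 11*3600 = 376750 m^3
Step 4 — area served: A = V / (depth/1000) = 376750 / 0.07 = 5380000 m^2
Therefore the field area that can be irrigated = 5380000 m^2.


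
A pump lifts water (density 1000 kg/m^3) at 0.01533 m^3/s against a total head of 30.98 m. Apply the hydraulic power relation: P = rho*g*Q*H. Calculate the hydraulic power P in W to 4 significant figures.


P = 1000 * 9.81 * 0.01533 * 30.98 = 4659 W
Therefore the hydraulic power P = 4659 W.


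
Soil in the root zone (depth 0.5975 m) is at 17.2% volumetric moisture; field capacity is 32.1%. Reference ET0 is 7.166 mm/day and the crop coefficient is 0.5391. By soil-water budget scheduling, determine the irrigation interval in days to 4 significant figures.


Approach: apply soil-water budget scheduling, SMD = (FC-theta)/100*depth*1000; ETc = ET0*Kc; interval = SMD/ETc.
Step 1 — soil moisture deficit:
  SMD = (32.1 - 17.2)/100 * 0.5975 * 1000 = 89.0275 mm
Step 2 — daily crop ET (ETc = ET0*Kc):
  ETc = 7.166 * 0.5391 = 3.86319 mm/day
Step 3 — irrigation interval (SMD/ETc):
  interval = 89.0275 / 3.86319 = 23.05 days
Therefore the irrigation interval = 23.05 days.


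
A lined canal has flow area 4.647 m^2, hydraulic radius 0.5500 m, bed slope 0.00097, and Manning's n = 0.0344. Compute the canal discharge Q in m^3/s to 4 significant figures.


Approach: apply Manning's equation, Q = (1/n)*A*R^(2/3)*S^(1/2).
Q = (1/0.0344) * 4.647 * 0.5500^(2/3) * 0.00097^(1/2) = 2.824 m^3/s
Therefore the canal discharge Q = 2.824 m^3/s.


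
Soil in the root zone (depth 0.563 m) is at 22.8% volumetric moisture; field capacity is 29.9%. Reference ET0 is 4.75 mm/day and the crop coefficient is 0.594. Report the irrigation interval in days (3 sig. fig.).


Approach: apply soil-water budget scheduling, SMD = (FC-theta)/100*depth*1000; ETc = ET0*Kc; interval = SMD/ETc.
Step 1 — soil moisture deficit:
  SMD = (29.9 - 22.8)/100 * 0.563 * 1000 = 39.973 mm
Step 2 — daily crop ET (ETc = ET0*Kc):
  ETc = 4.75 * 0.594 = 2.8215 mm/day
Step 3 — irrigation interval (SMD/ETc):
  interval = 39.973 / 2.8215 = 14.2 days
Therefore the irrigation interval = 14.2 days.


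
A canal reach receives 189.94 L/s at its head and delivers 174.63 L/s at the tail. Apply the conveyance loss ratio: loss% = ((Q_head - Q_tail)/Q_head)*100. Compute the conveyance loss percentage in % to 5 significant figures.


loss = ((189.94 - 174.63)/189.94)*100 = 8.0604 %
Therefore the conveyance loss percentage = 8.0604 %.


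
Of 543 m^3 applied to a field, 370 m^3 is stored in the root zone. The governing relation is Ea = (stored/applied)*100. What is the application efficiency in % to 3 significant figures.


Ea = (370/543)*100 = 68.1 %
Therefore the application efficiency = 68.1 %.


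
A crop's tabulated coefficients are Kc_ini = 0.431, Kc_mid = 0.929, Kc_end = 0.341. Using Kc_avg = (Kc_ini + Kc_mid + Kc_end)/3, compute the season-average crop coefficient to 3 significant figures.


Kc_avg = (0.431 + 0.929 + 0.341)/3 = 0.567
Therefore the season-average crop coefficient = 0.567.


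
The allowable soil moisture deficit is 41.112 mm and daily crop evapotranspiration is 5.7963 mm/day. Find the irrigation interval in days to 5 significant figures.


Approach: apply the irrigation interval relation, interval = SMD / ETc.
interval = 41.112 / 5.7963 = 7.0928 days
Therefore the irrigation interval = 7.0928 days.


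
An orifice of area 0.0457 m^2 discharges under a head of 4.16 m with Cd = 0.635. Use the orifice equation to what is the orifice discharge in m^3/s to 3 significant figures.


Approach: apply the orifice equation, Q = Cd*A*sqrt(2*g*h).
Q = 0.635 * 0.0457 * sqrt(2*9.81*4.16) = 0.262 m^3/s
Therefore the orifice discharge = 0.262 m^3/s.


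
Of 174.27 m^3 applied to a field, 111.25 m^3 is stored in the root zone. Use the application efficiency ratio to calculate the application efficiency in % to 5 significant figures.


Approach: apply the application efficiency ratio, Ea = (stored/applied)*100.
Ea = (111.25/174.27)*100 = 63.838 %
Therefore the application efficiency = 63.838 %.


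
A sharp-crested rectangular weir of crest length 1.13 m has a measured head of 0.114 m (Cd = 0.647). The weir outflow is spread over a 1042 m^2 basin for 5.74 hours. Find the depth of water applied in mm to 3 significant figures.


Approach: apply the rectangular weir equation with a volume-to-depth conversion, Q = (2/3)*Cd*L*sqrt(2g)*H^1.5; d = Q*t/A * 1000.
Step 1 — weir discharge:
  Q = (2/3)*0.647*1.13*sqrt(2*9.81)*0.114^1.5 = 0.083099 m^3/s
Step 2 — volume: V = 0.083099 * 5.74*3600 = 1717.2 m^3
Step 3 — depth: d = V/A * 1000 = 1717.2/1042 * 1000 = 1650 mm
Therefore the depth of water applied = 1650 mm.


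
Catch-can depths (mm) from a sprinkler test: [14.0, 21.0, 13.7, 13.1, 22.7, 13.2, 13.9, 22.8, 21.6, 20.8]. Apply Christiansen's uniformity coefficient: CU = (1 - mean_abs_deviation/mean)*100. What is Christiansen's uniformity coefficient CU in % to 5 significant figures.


mean = 17.68000 mm
mean |d_i - mean| = 4.100000 mm
CU = (1 - 4.100000/17.68000)*100 = 76.810 %
Therefore Christiansen's uniformity coefficient CU = 76.810 %.


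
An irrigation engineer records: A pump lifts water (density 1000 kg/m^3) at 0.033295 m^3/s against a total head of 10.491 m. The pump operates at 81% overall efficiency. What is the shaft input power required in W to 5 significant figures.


Approach: apply hydraulic power then efficiency conversion, P = rho*g*Q*H; P_in = P/eta.
Step 1 — hydraulic power (P = rho*g*Q*H):
  P = 1000 * 9.81 * 0.033295 * 10.491 = 3426.612 W
Step 2 — input power: P_in = P/eta = 3426.612 / 0.81 = 4230.4 W
Therefore the shaft input power required = 4230.4 W.


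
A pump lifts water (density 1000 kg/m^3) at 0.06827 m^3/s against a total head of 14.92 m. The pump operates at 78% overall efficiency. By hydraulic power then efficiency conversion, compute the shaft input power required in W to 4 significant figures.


Approach: apply hydraulic power then efficiency conversion, P = rho*g*Q*H; P_in = P/eta.
Step 1 — hydraulic power (P = rho*g*Q*H):
  P = 1000 * 9.81 * 0.06827 * 14.92 = 9992.35 W
Step 2 — input power: P_in = P/eta = 9992.35 / 0.78 = 12810 W
Therefore the shaft input power required = 12810 W.


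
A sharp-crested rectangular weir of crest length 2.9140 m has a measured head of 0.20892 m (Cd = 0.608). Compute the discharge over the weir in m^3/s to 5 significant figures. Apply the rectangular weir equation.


Approach: apply the rectangular weir equation, Q = (2/3)*Cd*L*sqrt(2g)*H^1.5.
Q = (2/3)*0.608*2.9140*sqrt(2*9.81)*0.20892^1.5 = 0.49960 m^3/s
Therefore the discharge over the weir = 0.49960 m^3/s.


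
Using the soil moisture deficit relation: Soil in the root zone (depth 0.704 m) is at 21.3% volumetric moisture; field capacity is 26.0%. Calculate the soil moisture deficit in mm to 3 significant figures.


Approach: apply the soil moisture deficit relation, SMD = (FC - theta)/100 * depth * 1000.
SMD = (26.0 - 21.3)/100 * 0.704 * 1000 = 33.1 mm
Therefore the soil moisture deficit = 33.1 mm.


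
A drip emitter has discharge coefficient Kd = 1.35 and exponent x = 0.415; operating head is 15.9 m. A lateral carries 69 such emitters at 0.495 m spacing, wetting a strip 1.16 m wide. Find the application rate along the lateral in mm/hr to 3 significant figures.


Approach: apply the emitter equation with a lateral mass balance, q = Kd*h^x; Q = n*q; rate = Q/(n*spacing*width).
Step 1 — single emitter flow (q = Kd*h^x):
  q = 1.35 * 15.9^0.415 = 4.2551 L/hr
Step 2 — total lateral flow: Q = 69 * 4.2551 = 293.60 L/hr
Step 3 — wetted area: A = 69 * 0.495 * 1.16 = 39.620 m^2
Step 4 — application rate: Q/A = 293.60/39.620 = 7.41 mm/hr
Therefore the application rate along the lateral = 7.41 mm/hr.


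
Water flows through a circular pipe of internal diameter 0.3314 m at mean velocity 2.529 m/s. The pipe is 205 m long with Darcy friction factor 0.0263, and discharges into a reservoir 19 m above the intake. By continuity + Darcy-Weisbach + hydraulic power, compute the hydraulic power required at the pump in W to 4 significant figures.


Approach: apply continuity + Darcy-Weisbach + hydraulic power, Q = A*v; hf = f*(L/D)*(v^2/(2g)); H = static + hf; P = rho*g*Q*H.
Step 1 — flow rate (continuity, Q = A*v):
  A = pi*(0.3314/2)^2 = 0.0862571 m^2
  Q = 0.0862571 * 2.529 = 0.218144 m^3/s
Step 2 — friction head loss (Darcy-Weisbach):
  hf = 0.0263 * (205/0.3314) * (2.529^2 / (2*9.81))
  hf = 5.30342 m
Step 3 — total head: H = 19 + 5.30342 = 24.3034 m
Step 4 — hydraulic power (P = rho*g*Q*H):
  P = 1000 * 9.81 * 0.218144 * 24.3034 = 52010 W
Therefore the hydraulic power required at the pump = 52010 W.


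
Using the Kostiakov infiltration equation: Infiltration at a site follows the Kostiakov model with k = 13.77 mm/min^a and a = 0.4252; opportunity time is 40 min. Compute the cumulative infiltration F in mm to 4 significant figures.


Approach: apply the Kostiakov infiltration equation, F = k*t^a.
F = 13.77 * 40^0.4252 = 66.09 mm
Therefore the cumulative infiltration F = 66.09 mm.


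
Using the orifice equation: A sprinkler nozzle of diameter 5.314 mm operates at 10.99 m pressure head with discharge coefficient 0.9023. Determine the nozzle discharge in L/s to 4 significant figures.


Approach: apply the orifice equation, Q = Cd*A*sqrt(2*g*h), A = pi*(d/2)^2.
A = pi*(5.314e-3/2)^2 = 2.21785e-05 m^2
Q = 0.9023 * 2.21785e-05 * sqrt(2*9.81*10.99) * 1000 = 0.2939 L/s
Therefore the nozzle discharge = 0.2939 L/s.


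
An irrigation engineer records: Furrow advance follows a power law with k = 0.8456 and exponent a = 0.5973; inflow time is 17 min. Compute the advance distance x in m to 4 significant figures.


Approach: apply the power-law advance function, x = k*t^a.
x = 0.8456 * 17^0.5973 = 4.593 m
Therefore the advance distance x = 4.593 m.


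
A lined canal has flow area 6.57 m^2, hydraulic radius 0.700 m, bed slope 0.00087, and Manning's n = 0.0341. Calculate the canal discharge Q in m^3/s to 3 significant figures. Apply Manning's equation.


Approach: apply Manning's equation, Q = (1/n)*A*R^(2/3)*S^(1/2).
Q = (1/0.0341) * 6.57 * 0.700^(2/3) * 0.00087^(1/2) = 4.48 m^3/s
Therefore the canal discharge Q = 4.48 m^3/s.


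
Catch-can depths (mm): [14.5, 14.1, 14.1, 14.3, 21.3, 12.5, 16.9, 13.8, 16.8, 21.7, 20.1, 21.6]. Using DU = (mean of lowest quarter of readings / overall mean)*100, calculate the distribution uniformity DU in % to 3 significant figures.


sorted lowest 3 of 12: [12.5, 13.8, 14.1] -> mean = 13.467 mm
overall mean = 16.808 mm
DU = (13.467/16.808)*100 = 80.1 %
Therefore the distribution uniformity DU = 80.1 %.


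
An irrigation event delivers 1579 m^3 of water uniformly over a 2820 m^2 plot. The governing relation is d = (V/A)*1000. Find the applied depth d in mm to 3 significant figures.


d = (1579 / 2820) * 1000 = 560 mm
Therefore the applied depth d = 560 mm.


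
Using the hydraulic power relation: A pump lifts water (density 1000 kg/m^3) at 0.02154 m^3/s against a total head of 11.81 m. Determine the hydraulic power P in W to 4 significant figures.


Approach: apply the hydraulic power relation, P = rho*g*Q*H.
P = 1000 * 9.81 * 0.02154 * 11.81 = 2496 W
Therefore the hydraulic power P = 2496 W.


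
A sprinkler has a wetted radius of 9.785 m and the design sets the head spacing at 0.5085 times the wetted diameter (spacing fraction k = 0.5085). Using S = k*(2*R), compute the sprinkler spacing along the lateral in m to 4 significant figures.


S = 0.5085 * (2 * 9.785) = 9.951 m
Therefore the sprinkler spacing along the lateral = 9.951 m.
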